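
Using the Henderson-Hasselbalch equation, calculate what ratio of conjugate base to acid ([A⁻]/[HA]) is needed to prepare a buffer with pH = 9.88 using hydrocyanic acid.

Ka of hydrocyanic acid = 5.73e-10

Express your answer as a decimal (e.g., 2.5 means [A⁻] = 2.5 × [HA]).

pKa = -log(5.73e-10) = 9.2418. pH = pKa + log([A⁻]/[HA]), so log([A⁻]/[HA]) = pH − pKa = 9.88 − 9.2418 = 0.6382. [A⁻]/[HA] = 10^(0.6382) = 4.35

[A⁻]/[HA] = 4.35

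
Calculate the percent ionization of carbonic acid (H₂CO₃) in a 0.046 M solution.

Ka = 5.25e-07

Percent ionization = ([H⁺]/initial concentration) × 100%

Using Ka equilibrium: x² + Ka×x - Ka×C = 0. Solving: [H⁺] = 1.5514e-04. Percent = (1.5514e-04/0.046) × 100

Percent ionization = 0.337%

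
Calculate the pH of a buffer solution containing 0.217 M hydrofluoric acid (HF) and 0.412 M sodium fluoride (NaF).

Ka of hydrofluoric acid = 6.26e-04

pKa = -log(6.26e-04) = 3.20. pH = pKa + log([A⁻]/[HA]) = 3.20 + log(0.412/0.217)

pH = 3.48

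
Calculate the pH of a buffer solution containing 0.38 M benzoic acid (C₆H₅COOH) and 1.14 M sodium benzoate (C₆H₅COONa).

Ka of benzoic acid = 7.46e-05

pKa = -log(7.46e-05) = 4.13. pH = pKa + log([A⁻]/[HA]) = 4.13 + log(1.14/0.38)

pH = 4.60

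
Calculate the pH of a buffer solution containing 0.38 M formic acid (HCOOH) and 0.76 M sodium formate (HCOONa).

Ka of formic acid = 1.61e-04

pKa = -log(1.61e-04) = 3.79. pH = pKa + log([A⁻]/[HA]) = 3.79 + log(0.76/0.38)

pH = 4.09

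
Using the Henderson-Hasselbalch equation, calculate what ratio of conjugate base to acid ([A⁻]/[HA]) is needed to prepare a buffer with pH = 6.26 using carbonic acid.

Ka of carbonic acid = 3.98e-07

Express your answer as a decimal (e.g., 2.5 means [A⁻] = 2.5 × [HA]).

pKa = -log(3.98e-07) = 6.4001. pH = pKa + log([A⁻]/[HA]), so log([A⁻]/[HA]) = pH − pKa = 6.26 − 6.4001 = -0.1401. [A⁻]/[HA] = 10^(-0.1401) = 0.724

[A⁻]/[HA] = 0.724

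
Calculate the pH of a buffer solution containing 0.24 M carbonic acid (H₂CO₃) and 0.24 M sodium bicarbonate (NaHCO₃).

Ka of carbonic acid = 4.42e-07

pKa = -log(4.42e-07) = 6.35. pH = pKa + log([A⁻]/[HA]) = 6.35 + log(0.24/0.24)

pH = 6.35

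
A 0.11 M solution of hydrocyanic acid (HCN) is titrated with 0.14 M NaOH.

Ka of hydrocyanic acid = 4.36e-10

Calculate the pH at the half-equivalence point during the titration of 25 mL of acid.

At half-equivalence [HA] = [A⁻], so Henderson-Hasselbalch gives pH = pKa = -log(4.36e-10) = 9.36.

pH = pKa = 9.36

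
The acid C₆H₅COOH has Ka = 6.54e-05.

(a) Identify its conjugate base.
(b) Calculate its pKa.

(a) The conjugate base is formed by removing one H⁺ from C₆H₅COOH, giving C₆H₅COO⁻. (b) pKa = -log(Ka) = -log(6.54e-05) = 4.18.

Conjugate base: C₆H₅COO⁻; pK_a = 4.18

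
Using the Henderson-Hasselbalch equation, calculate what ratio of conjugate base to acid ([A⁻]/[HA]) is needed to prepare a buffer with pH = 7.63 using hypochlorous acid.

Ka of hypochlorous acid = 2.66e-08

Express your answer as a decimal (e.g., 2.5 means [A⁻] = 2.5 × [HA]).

pKa = -log(2.66e-08) = 7.5751. pH = pKa + log([A⁻]/[HA]), so log([A⁻]/[HA]) = pH − pKa = 7.63 − 7.5751 = 0.0549. [A⁻]/[HA] = 10^(0.0549) = 1.13

[A⁻]/[HA] = 1.13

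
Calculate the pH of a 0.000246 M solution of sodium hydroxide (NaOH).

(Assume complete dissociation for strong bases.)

[OH⁻] = 0.000246 M for strong base. pOH = -log[OH⁻] = 3.61, pH = 14 - pOH

pH = 10.39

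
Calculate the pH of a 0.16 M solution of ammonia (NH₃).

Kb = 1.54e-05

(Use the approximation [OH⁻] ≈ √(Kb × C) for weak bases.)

[OH⁻] = √(Kb × C) = √(1.54e-05 × 0.16) = 1.5697e-03. pOH = 2.80, pH = 14 - pOH

pH = 11.20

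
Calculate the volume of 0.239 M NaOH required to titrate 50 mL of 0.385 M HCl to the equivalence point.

At equivalence: moles acid = moles base. moles HCl = 0.385 × 50/1000 = 0.01925 mol. V_base = moles / 0.239 × 1000 = 80.5 mL.

V_{base} = 80.5 mL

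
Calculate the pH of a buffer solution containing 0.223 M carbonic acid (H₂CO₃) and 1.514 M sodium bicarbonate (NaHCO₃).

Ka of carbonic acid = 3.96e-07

pKa = -log(3.96e-07) = 6.40. pH = pKa + log([A⁻]/[HA]) = 6.40 + log(1.514/0.223)

pH = 7.23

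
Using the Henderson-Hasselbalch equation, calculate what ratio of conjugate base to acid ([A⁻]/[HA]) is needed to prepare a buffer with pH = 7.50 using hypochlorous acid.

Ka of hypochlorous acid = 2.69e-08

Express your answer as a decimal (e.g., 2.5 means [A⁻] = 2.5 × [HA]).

pKa = -log(2.69e-08) = 7.5702. pH = pKa + log([A⁻]/[HA]), so log([A⁻]/[HA]) = pH − pKa = 7.50 − 7.5702 = -0.0702. [A⁻]/[HA] = 10^(-0.0702) = 0.851

[A⁻]/[HA] = 0.851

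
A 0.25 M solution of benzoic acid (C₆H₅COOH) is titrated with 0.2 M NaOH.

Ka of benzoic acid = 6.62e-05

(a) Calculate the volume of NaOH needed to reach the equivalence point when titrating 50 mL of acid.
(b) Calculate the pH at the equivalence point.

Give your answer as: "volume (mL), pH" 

moles acid = 0.25 × 50/1000 = 0.0125 mol; V_base = moles/0.2 × 1000 = 62.5 mL. At equivalence only the conjugate base is present: [A⁻] = 0.0125/0.113 = 1.1111e-01 M. Kb = Kw/Ka = 1.51e-10; [OH⁻] = √(Kb × [A⁻]) = 4.0968e-06; pOH = 5.39; pH = 14 - pOH = 8.61.

V = 62.5 mL, pH = 8.61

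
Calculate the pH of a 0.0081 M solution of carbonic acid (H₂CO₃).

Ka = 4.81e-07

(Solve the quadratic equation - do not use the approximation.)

x² + Ka×x - Ka×C = 0. Using quadratic formula: [H⁺] = 6.2179e-05

pH = 4.21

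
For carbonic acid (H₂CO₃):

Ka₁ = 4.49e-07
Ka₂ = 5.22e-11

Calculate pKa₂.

pKa₂ = -log(Ka₂) = -log(5.22e-11) = 10.28.

pK_{a2} = 10.28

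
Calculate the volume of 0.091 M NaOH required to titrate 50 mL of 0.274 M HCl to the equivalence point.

At equivalence: moles acid = moles base. moles HCl = 0.274 × 50/1000 = 0.0137 mol. V_base = moles / 0.091 × 1000 = 150.5 mL.

V_{base} = 150.5 mL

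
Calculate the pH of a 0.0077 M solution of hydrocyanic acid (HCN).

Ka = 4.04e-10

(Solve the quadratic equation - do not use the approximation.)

x² + Ka×x - Ka×C = 0. Using quadratic formula: [H⁺] = 1.7635e-06

pH = 5.75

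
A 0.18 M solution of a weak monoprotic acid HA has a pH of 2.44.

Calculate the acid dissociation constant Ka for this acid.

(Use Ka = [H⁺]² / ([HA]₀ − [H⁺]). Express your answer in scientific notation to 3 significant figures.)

[H⁺] = 10^(−pH) = 10^(−2.44) = 3.631e-03 M. For HA ⇌ H⁺ + A⁻, Ka = [H⁺][A⁻]/[HA] = [H⁺]² / ([HA]₀ − [H⁺]) = (3.631e-03)² / (0.18 − 3.631e-03) = 7.47e-05.

K_a = 7.47e-05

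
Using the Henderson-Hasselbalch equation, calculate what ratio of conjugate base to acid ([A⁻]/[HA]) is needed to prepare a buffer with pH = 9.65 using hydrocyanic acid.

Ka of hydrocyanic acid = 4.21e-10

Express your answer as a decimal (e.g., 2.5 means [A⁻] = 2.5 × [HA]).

pKa = -log(4.21e-10) = 9.3757. pH = pKa + log([A⁻]/[HA]), so log([A⁻]/[HA]) = pH − pKa = 9.65 − 9.3757 = 0.2743. [A⁻]/[HA] = 10^(0.2743) = 1.88

[A⁻]/[HA] = 1.88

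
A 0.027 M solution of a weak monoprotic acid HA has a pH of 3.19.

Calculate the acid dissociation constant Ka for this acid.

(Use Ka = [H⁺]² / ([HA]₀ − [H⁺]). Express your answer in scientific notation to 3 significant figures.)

[H⁺] = 10^(−pH) = 10^(−3.19) = 6.457e-04 M. For HA ⇌ H⁺ + A⁻, Ka = [H⁺][A⁻]/[HA] = [H⁺]² / ([HA]₀ − [H⁺]) = (6.457e-04)² / (0.027 − 6.457e-04) = 1.58e-05.

K_a = 1.58e-05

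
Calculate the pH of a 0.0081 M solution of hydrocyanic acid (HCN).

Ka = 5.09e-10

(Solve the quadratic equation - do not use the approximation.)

x² + Ka×x - Ka×C = 0. Using quadratic formula: [H⁺] = 2.0302e-06

pH = 5.69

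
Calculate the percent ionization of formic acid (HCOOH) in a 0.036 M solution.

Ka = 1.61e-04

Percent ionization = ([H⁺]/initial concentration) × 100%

Using Ka equilibrium: x² + Ka×x - Ka×C = 0. Solving: [H⁺] = 2.3283e-03. Percent = (2.3283e-03/0.036) × 100

Percent ionization = 6.47%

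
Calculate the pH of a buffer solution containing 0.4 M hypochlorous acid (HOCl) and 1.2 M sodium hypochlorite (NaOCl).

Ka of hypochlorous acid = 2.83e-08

pKa = -log(2.83e-08) = 7.55. pH = pKa + log([A⁻]/[HA]) = 7.55 + log(1.2/0.4)

pH = 8.03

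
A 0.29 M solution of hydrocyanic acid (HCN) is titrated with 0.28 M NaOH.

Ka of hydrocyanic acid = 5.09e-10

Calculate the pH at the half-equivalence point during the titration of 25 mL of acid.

At half-equivalence [HA] = [A⁻], so Henderson-Hasselbalch gives pH = pKa = -log(5.09e-10) = 9.29.

pH = pKa = 9.29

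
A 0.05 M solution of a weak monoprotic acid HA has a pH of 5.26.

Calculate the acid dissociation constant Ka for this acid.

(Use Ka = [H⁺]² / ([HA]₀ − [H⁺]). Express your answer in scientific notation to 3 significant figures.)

[H⁺] = 10^(−pH) = 10^(−5.26) = 5.495e-06 M. For HA ⇌ H⁺ + A⁻, Ka = [H⁺][A⁻]/[HA] = [H⁺]² / ([HA]₀ − [H⁺]) = (5.495e-06)² / (0.05 − 5.495e-06) = 6.04e-10.

K_a = 6.04e-10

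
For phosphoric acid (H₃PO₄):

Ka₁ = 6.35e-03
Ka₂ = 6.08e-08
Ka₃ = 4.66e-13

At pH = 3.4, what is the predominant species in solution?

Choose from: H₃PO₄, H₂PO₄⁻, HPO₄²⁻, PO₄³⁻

pKa₁ = 2.20, pKa₂ = 7.22, pKa₃ = 12.33. For a polyprotic acid the predominant species crosses at each pKa: below pKa_n the protonated form dominates, above it the deprotonated form does. At pH = 3.4, the predominant species is H₂PO₄⁻.

H₂PO₄⁻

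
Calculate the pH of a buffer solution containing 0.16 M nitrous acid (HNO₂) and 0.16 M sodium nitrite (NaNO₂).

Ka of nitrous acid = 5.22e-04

pKa = -log(5.22e-04) = 3.28. pH = pKa + log([A⁻]/[HA]) = 3.28 + log(0.16/0.16)

pH = 3.28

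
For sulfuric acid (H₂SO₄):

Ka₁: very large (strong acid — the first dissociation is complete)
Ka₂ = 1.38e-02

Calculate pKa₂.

pKa₂ = -log(Ka₂) = -log(1.38e-02) = 1.86.

pK_{a2} = 1.86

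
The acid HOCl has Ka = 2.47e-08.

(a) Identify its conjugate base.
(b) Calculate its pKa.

(a) The conjugate base is formed by removing one H⁺ from HOCl, giving OCl⁻. (b) pKa = -log(Ka) = -log(2.47e-08) = 7.61.

Conjugate base: OCl⁻; pK_a = 7.61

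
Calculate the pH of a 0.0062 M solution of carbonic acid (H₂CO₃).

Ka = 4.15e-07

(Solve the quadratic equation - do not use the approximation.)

x² + Ka×x - Ka×C = 0. Using quadratic formula: [H⁺] = 5.0518e-05

pH = 4.30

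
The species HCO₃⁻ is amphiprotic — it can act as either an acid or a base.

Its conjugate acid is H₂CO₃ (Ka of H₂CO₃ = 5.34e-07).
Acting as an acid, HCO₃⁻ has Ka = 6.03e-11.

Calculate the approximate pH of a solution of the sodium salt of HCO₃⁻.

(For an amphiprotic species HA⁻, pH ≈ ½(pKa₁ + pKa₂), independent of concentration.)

pKa₁ = -log(5.34e-07) = 6.27; pKa₂ = -log(6.03e-11) = 10.22. For an amphiprotic species, pH ≈ ½(pKa₁ + pKa₂) = ½(6.27 + 10.22) = 8.25.

pH = 8.25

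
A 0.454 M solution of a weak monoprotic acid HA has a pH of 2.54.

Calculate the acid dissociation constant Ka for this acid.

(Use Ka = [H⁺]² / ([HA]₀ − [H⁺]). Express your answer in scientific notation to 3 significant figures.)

[H⁺] = 10^(−pH) = 10^(−2.54) = 2.884e-03 M. For HA ⇌ H⁺ + A⁻, Ka = [H⁺][A⁻]/[HA] = [H⁺]² / ([HA]₀ − [H⁺]) = (2.884e-03)² / (0.454 − 2.884e-03) = 1.84e-05.

K_a = 1.84e-05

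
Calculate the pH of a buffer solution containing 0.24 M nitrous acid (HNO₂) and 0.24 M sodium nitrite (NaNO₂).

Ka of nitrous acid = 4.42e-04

pKa = -log(4.42e-04) = 3.35. pH = pKa + log([A⁻]/[HA]) = 3.35 + log(0.24/0.24)

pH = 3.35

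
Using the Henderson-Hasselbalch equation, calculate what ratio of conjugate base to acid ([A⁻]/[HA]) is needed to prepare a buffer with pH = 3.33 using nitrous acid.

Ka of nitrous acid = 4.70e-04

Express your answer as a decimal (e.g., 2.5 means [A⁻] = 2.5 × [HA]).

pKa = -log(4.70e-04) = 3.3279. pH = pKa + log([A⁻]/[HA]), so log([A⁻]/[HA]) = pH − pKa = 3.33 − 3.3279 = 0.0021. [A⁻]/[HA] = 10^(0.0021) = 1.00

[A⁻]/[HA] = 1.00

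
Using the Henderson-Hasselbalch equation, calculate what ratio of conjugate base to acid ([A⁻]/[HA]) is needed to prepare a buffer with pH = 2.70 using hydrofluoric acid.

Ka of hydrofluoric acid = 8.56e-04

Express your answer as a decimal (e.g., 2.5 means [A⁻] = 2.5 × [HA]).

pKa = -log(8.56e-04) = 3.0675. pH = pKa + log([A⁻]/[HA]), so log([A⁻]/[HA]) = pH − pKa = 2.70 − 3.0675 = -0.3675. [A⁻]/[HA] = 10^(-0.3675) = 0.429

[A⁻]/[HA] = 0.429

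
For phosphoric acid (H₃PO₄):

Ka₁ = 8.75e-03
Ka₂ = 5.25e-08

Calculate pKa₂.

pKa₂ = -log(Ka₂) = -log(5.25e-08) = 7.28.

pK_{a2} = 7.28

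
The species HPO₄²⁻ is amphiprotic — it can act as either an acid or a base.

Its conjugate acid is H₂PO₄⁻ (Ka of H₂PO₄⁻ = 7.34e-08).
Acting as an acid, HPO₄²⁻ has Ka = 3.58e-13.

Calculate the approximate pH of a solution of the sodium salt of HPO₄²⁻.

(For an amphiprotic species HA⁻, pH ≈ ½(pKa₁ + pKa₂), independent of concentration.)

pKa₁ = -log(7.34e-08) = 7.13; pKa₂ = -log(3.58e-13) = 12.45. For an amphiprotic species, pH ≈ ½(pKa₁ + pKa₂) = ½(7.13 + 12.45) = 9.79.

pH = 9.79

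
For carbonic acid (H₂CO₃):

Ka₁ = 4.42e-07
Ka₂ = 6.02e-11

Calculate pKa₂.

pKa₂ = -log(Ka₂) = -log(6.02e-11) = 10.22.

pK_{a2} = 10.22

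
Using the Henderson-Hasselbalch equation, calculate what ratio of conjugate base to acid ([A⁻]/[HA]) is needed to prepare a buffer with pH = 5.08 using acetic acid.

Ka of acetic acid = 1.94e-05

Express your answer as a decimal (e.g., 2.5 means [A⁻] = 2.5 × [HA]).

pKa = -log(1.94e-05) = 4.7122. pH = pKa + log([A⁻]/[HA]), so log([A⁻]/[HA]) = pH − pKa = 5.08 − 4.7122 = 0.3678. [A⁻]/[HA] = 10^(0.3678) = 2.33

[A⁻]/[HA] = 2.33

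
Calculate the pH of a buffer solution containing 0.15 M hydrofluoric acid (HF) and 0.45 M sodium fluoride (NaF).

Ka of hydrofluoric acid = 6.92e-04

pKa = -log(6.92e-04) = 3.16. pH = pKa + log([A⁻]/[HA]) = 3.16 + log(0.45/0.15)

pH = 3.64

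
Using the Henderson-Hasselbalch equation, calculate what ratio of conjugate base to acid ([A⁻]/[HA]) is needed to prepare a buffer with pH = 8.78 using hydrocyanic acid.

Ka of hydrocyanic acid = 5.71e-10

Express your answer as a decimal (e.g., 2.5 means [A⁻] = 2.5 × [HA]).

pKa = -log(5.71e-10) = 9.2434. pH = pKa + log([A⁻]/[HA]), so log([A⁻]/[HA]) = pH − pKa = 8.78 − 9.2434 = -0.4634. [A⁻]/[HA] = 10^(-0.4634) = 0.344

[A⁻]/[HA] = 0.344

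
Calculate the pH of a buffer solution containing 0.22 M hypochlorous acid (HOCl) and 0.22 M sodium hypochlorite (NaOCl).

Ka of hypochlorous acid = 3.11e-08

pKa = -log(3.11e-08) = 7.51. pH = pKa + log([A⁻]/[HA]) = 7.51 + log(0.22/0.22)

pH = 7.51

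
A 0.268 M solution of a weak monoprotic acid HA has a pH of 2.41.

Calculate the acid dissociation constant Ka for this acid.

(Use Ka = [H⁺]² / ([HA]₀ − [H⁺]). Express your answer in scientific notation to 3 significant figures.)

[H⁺] = 10^(−pH) = 10^(−2.41) = 3.890e-03 M. For HA ⇌ H⁺ + A⁻, Ka = [H⁺][A⁻]/[HA] = [H⁺]² / ([HA]₀ − [H⁺]) = (3.890e-03)² / (0.268 − 3.890e-03) = 5.73e-05.

K_a = 5.73e-05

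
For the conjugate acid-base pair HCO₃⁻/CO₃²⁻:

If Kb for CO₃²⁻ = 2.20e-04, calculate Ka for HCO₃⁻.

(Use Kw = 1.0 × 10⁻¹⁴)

For a conjugate pair Ka × Kb = Kw, so Ka = Kw/Kb = 1.0 × 10⁻¹⁴ / 2.20e-04 = 4.55e-11.

K_a = 4.55e-11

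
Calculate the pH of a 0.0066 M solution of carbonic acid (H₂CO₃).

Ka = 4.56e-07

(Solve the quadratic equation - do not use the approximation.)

x² + Ka×x - Ka×C = 0. Using quadratic formula: [H⁺] = 5.4632e-05

pH = 4.26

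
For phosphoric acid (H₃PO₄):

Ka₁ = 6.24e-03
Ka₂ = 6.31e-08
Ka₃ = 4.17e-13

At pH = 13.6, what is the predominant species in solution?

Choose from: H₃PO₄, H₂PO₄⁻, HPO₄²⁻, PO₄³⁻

pKa₁ = 2.20, pKa₂ = 7.20, pKa₃ = 12.38. For a polyprotic acid the predominant species crosses at each pKa: below pKa_n the protonated form dominates, above it the deprotonated form does. At pH = 13.6, the predominant species is PO₄³⁻.

PO₄³⁻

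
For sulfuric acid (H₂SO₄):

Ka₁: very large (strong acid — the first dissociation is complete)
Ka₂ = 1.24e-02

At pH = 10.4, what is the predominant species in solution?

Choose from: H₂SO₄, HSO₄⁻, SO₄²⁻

The first dissociation is complete, so H₂SO₄ itself is never the predominant species in water; pKa₂ = -log(1.24e-02) = 1.91. For a polyprotic acid the predominant species crosses at each pKa: below pKa_n the protonated form dominates, above it the deprotonated form does. At pH = 10.4, the predominant species is SO₄²⁻.

SO₄²⁻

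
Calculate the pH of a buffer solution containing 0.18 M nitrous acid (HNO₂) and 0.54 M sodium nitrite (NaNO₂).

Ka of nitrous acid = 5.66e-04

pKa = -log(5.66e-04) = 3.25. pH = pKa + log([A⁻]/[HA]) = 3.25 + log(0.54/0.18)

pH = 3.72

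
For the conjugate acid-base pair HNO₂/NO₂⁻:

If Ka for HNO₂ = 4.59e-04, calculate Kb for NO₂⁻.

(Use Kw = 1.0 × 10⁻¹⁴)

For a conjugate pair Ka × Kb = Kw, so Kb = Kw/Ka = 1.0 × 10⁻¹⁴ / 4.59e-04 = 2.18e-11.

K_b = 2.18e-11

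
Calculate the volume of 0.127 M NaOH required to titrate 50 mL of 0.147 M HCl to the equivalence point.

At equivalence: moles acid = moles base. moles HCl = 0.147 × 50/1000 = 0.00735 mol. V_base = moles / 0.127 × 1000 = 57.9 mL.

V_{base} = 57.9 mL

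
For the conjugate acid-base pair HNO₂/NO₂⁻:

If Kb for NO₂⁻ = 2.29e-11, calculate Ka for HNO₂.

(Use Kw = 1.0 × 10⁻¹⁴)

For a conjugate pair Ka × Kb = Kw, so Ka = Kw/Kb = 1.0 × 10⁻¹⁴ / 2.29e-11 = 4.37e-04.

K_a = 4.37e-04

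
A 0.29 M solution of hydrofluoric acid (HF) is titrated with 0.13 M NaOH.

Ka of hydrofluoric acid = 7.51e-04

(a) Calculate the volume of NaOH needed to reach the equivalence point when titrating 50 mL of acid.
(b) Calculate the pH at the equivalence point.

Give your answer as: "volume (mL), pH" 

moles acid = 0.29 × 50/1000 = 0.0145 mol; V_base = moles/0.13 × 1000 = 111.5 mL. At equivalence only the conjugate base is present: [A⁻] = 0.0145/0.162 = 8.9762e-02 M. Kb = Kw/Ka = 1.33e-11; [OH⁻] = √(Kb × [A⁻]) = 1.0933e-06; pOH = 5.96; pH = 14 - pOH = 8.04.

V = 111.5 mL, pH = 8.04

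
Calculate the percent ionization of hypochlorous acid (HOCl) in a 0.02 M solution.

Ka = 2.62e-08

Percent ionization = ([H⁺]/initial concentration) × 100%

Using Ka equilibrium: x² + Ka×x - Ka×C = 0. Solving: [H⁺] = 2.2878e-05. Percent = (2.2878e-05/0.02) × 100

Percent ionization = 0.114%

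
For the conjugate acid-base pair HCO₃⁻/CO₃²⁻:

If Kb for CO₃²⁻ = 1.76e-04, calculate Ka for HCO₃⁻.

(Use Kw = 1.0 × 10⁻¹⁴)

For a conjugate pair Ka × Kb = Kw, so Ka = Kw/Kb = 1.0 × 10⁻¹⁴ / 1.76e-04 = 5.68e-11.

K_a = 5.68e-11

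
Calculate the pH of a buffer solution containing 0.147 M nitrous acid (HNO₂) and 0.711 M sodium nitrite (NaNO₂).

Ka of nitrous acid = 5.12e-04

pKa = -log(5.12e-04) = 3.29. pH = pKa + log([A⁻]/[HA]) = 3.29 + log(0.711/0.147)

pH = 3.98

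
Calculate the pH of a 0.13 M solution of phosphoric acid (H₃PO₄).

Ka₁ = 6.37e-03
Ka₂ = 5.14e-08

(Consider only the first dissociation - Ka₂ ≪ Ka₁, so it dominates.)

First dissociation dominates. From Ka₁ = [H⁺][HA⁻]/[H₂A], x² + Ka₁·x − Ka₁·C = 0 with C = 0.13 M and Ka₁ = 6.37e-03. Solving: [H⁺] = (−Ka₁ + √(Ka₁² + 4·Ka₁·C)) / 2 = 2.5767e-02 M. pH = -log(2.5767e-02) = 1.59.

pH = 1.59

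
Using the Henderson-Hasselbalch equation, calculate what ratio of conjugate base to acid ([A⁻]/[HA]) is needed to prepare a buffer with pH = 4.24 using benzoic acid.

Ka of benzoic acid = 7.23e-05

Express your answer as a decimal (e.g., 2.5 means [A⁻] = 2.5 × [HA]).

pKa = -log(7.23e-05) = 4.1409. pH = pKa + log([A⁻]/[HA]), so log([A⁻]/[HA]) = pH − pKa = 4.24 − 4.1409 = 0.0991. [A⁻]/[HA] = 10^(0.0991) = 1.26

[A⁻]/[HA] = 1.26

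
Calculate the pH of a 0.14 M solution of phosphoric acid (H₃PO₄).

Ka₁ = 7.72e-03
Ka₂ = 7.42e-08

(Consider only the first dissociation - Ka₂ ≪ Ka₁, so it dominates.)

First dissociation dominates. From Ka₁ = [H⁺][HA⁻]/[H₂A], x² + Ka₁·x − Ka₁·C = 0 with C = 0.14 M and Ka₁ = 7.72e-03. Solving: [H⁺] = (−Ka₁ + √(Ka₁² + 4·Ka₁·C)) / 2 = 2.9241e-02 M. pH = -log(2.9241e-02) = 1.53.

pH = 1.53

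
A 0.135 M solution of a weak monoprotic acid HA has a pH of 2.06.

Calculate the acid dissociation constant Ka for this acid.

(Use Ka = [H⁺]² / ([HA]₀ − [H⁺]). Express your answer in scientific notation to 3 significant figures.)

[H⁺] = 10^(−pH) = 10^(−2.06) = 8.710e-03 M. For HA ⇌ H⁺ + A⁻, Ka = [H⁺][A⁻]/[HA] = [H⁺]² / ([HA]₀ − [H⁺]) = (8.710e-03)² / (0.135 − 8.710e-03) = 6.01e-04.

K_a = 6.01e-04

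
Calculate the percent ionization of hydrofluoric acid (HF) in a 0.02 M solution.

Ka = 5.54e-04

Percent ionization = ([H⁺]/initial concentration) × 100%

Using Ka equilibrium: x² + Ka×x - Ka×C = 0. Solving: [H⁺] = 3.0632e-03. Percent = (3.0632e-03/0.02) × 100

Percent ionization = 15.3%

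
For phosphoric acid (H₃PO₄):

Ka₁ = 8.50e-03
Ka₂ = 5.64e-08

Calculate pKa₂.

pKa₂ = -log(Ka₂) = -log(5.64e-08) = 7.25.

pK_{a2} = 7.25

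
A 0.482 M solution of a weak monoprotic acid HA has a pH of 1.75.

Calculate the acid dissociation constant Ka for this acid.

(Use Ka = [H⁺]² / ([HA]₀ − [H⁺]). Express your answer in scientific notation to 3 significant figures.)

[H⁺] = 10^(−pH) = 10^(−1.75) = 1.778e-02 M. For HA ⇌ H⁺ + A⁻, Ka = [H⁺][A⁻]/[HA] = [H⁺]² / ([HA]₀ − [H⁺]) = (1.778e-02)² / (0.482 − 1.778e-02) = 6.81e-04.

K_a = 6.81e-04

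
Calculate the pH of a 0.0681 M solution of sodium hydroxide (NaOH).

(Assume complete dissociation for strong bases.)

[OH⁻] = 0.0681 M for strong base. pOH = -log[OH⁻] = 1.17, pH = 14 - pOH

pH = 12.83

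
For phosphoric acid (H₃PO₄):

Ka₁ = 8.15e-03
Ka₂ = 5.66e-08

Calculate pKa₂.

pKa₂ = -log(Ka₂) = -log(5.66e-08) = 7.25.

pK_{a2} = 7.25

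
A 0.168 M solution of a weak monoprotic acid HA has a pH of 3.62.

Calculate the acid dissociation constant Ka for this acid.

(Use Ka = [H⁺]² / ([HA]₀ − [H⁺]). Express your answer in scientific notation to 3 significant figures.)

[H⁺] = 10^(−pH) = 10^(−3.62) = 2.399e-04 M. For HA ⇌ H⁺ + A⁻, Ka = [H⁺][A⁻]/[HA] = [H⁺]² / ([HA]₀ − [H⁺]) = (2.399e-04)² / (0.168 − 2.399e-04) = 3.43e-07.

K_a = 3.43e-07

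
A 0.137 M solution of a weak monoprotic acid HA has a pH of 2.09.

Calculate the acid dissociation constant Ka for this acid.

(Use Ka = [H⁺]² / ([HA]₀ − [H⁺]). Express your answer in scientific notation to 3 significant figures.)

[H⁺] = 10^(−pH) = 10^(−2.09) = 8.128e-03 M. For HA ⇌ H⁺ + A⁻, Ka = [H⁺][A⁻]/[HA] = [H⁺]² / ([HA]₀ − [H⁺]) = (8.128e-03)² / (0.137 − 8.128e-03) = 5.13e-04.

K_a = 5.13e-04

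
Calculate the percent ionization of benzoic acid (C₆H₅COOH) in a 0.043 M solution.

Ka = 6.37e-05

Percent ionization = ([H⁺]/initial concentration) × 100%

Using Ka equilibrium: x² + Ka×x - Ka×C = 0. Solving: [H⁺] = 1.6235e-03. Percent = (1.6235e-03/0.043) × 100

Percent ionization = 3.78%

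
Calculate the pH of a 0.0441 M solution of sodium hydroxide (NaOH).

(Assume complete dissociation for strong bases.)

[OH⁻] = 0.0441 M for strong base. pOH = -log[OH⁻] = 1.36, pH = 14 - pOH

pH = 12.64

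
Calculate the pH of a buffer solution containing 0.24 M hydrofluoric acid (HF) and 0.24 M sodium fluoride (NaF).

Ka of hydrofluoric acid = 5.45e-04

pKa = -log(5.45e-04) = 3.26. pH = pKa + log([A⁻]/[HA]) = 3.26 + log(0.24/0.24)

pH = 3.26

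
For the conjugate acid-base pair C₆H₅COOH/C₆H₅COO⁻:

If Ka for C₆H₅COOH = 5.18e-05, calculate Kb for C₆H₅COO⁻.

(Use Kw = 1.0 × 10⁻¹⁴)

For a conjugate pair Ka × Kb = Kw, so Kb = Kw/Ka = 1.0 × 10⁻¹⁴ / 5.18e-05 = 1.93e-10.

K_b = 1.93e-10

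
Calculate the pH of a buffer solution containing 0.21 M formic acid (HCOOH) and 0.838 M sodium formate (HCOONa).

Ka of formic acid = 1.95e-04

pKa = -log(1.95e-04) = 3.71. pH = pKa + log([A⁻]/[HA]) = 3.71 + log(0.838/0.21)

pH = 4.31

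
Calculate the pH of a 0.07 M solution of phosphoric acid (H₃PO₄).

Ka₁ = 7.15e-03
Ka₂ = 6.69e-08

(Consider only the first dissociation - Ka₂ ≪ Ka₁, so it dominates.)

First dissociation dominates. From Ka₁ = [H⁺][HA⁻]/[H₂A], x² + Ka₁·x − Ka₁·C = 0 with C = 0.07 M and Ka₁ = 7.15e-03. Solving: [H⁺] = (−Ka₁ + √(Ka₁² + 4·Ka₁·C)) / 2 = 1.9081e-02 M. pH = -log(1.9081e-02) = 1.72.

pH = 1.72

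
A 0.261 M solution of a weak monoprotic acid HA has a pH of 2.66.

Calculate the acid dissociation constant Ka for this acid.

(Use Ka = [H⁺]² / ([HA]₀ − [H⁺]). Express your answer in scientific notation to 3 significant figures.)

[H⁺] = 10^(−pH) = 10^(−2.66) = 2.188e-03 M. For HA ⇌ H⁺ + A⁻, Ka = [H⁺][A⁻]/[HA] = [H⁺]² / ([HA]₀ − [H⁺]) = (2.188e-03)² / (0.261 − 2.188e-03) = 1.85e-05.

K_a = 1.85e-05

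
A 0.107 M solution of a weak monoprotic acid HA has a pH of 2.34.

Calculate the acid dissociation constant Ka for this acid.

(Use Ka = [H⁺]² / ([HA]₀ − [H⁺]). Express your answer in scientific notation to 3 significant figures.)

[H⁺] = 10^(−pH) = 10^(−2.34) = 4.571e-03 M. For HA ⇌ H⁺ + A⁻, Ka = [H⁺][A⁻]/[HA] = [H⁺]² / ([HA]₀ − [H⁺]) = (4.571e-03)² / (0.107 − 4.571e-03) = 2.04e-04.

K_a = 2.04e-04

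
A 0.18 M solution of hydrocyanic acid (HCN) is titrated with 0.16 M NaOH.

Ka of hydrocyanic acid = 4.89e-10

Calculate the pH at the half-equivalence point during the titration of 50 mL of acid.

At half-equivalence [HA] = [A⁻], so Henderson-Hasselbalch gives pH = pKa = -log(4.89e-10) = 9.31.

pH = pKa = 9.31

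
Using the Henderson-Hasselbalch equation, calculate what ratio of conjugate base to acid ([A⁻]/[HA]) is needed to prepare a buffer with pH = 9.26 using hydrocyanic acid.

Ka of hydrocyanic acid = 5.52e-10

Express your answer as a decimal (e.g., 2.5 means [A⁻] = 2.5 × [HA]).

pKa = -log(5.52e-10) = 9.2581. pH = pKa + log([A⁻]/[HA]), so log([A⁻]/[HA]) = pH − pKa = 9.26 − 9.2581 = 0.0019. [A⁻]/[HA] = 10^(0.0019) = 1.00

[A⁻]/[HA] = 1.00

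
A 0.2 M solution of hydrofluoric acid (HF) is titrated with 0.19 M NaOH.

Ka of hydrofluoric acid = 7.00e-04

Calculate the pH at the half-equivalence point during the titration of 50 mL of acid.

At half-equivalence [HA] = [A⁻], so Henderson-Hasselbalch gives pH = pKa = -log(7.00e-04) = 3.15.

pH = pKa = 3.15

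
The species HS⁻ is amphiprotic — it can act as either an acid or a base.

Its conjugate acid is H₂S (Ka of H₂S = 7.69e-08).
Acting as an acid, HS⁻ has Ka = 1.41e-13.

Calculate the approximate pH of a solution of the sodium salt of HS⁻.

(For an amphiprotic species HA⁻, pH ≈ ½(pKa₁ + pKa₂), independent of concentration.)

pKa₁ = -log(7.69e-08) = 7.11; pKa₂ = -log(1.41e-13) = 12.85. For an amphiprotic species, pH ≈ ½(pKa₁ + pKa₂) = ½(7.11 + 12.85) = 9.98.

pH = 9.98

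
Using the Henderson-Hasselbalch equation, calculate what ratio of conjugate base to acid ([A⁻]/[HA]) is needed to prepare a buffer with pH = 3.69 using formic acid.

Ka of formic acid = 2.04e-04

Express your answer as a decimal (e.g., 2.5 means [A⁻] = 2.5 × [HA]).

pKa = -log(2.04e-04) = 3.6904. pH = pKa + log([A⁻]/[HA]), so log([A⁻]/[HA]) = pH − pKa = 3.69 − 3.6904 = -0.0004. [A⁻]/[HA] = 10^(-0.0004) = 0.999

[A⁻]/[HA] = 0.999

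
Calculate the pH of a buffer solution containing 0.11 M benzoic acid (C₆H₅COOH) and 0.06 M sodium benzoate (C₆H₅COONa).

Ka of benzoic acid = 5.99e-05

pKa = -log(5.99e-05) = 4.22. pH = pKa + log([A⁻]/[HA]) = 4.22 + log(0.06/0.11)

pH = 3.96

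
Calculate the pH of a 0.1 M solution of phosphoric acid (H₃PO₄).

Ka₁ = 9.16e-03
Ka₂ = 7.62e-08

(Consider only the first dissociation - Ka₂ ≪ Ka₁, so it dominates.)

First dissociation dominates. From Ka₁ = [H⁺][HA⁻]/[H₂A], x² + Ka₁·x − Ka₁·C = 0 with C = 0.1 M and Ka₁ = 9.16e-03. Solving: [H⁺] = (−Ka₁ + √(Ka₁² + 4·Ka₁·C)) / 2 = 2.6030e-02 M. pH = -log(2.6030e-02) = 1.58.

pH = 1.58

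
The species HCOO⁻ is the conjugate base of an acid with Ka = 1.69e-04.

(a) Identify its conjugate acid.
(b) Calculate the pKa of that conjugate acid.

(a) The conjugate acid is formed by adding one H⁺ to HCOO⁻, giving HCOOH. (b) pKa = -log(Ka) = -log(1.69e-04) = 3.77.

Conjugate acid: HCOOH; pK_a = 3.77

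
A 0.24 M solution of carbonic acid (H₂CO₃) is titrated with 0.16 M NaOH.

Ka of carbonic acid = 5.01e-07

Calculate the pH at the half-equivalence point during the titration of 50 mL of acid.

At half-equivalence [HA] = [A⁻], so Henderson-Hasselbalch gives pH = pKa = -log(5.01e-07) = 6.30.

pH = pKa = 6.30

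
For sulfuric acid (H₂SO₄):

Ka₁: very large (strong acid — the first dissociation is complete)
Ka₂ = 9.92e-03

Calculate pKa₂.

pKa₂ = -log(Ka₂) = -log(9.92e-03) = 2.00.

pK_{a2} = 2.00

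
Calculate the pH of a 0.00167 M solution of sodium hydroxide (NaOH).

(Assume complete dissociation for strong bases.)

[OH⁻] = 0.00167 M for strong base. pOH = -log[OH⁻] = 2.78, pH = 14 - pOH

pH = 11.22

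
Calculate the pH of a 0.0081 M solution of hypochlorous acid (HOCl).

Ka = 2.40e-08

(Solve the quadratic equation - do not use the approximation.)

x² + Ka×x - Ka×C = 0. Using quadratic formula: [H⁺] = 1.3931e-05

pH = 4.86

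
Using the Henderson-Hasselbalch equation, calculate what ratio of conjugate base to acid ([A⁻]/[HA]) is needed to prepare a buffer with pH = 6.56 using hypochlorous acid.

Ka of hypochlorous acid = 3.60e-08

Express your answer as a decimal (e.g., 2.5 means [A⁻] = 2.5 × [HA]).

pKa = -log(3.60e-08) = 7.4437. pH = pKa + log([A⁻]/[HA]), so log([A⁻]/[HA]) = pH − pKa = 6.56 − 7.4437 = -0.8837. [A⁻]/[HA] = 10^(-0.8837) = 0.131

[A⁻]/[HA] = 0.131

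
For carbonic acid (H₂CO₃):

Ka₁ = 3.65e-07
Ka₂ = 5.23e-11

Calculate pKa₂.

pKa₂ = -log(Ka₂) = -log(5.23e-11) = 10.28.

pK_{a2} = 10.28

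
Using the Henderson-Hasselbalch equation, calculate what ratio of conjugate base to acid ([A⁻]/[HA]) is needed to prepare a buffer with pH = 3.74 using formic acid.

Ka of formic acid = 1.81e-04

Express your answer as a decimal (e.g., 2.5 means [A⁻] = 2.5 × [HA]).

pKa = -log(1.81e-04) = 3.7423. pH = pKa + log([A⁻]/[HA]), so log([A⁻]/[HA]) = pH − pKa = 3.74 − 3.7423 = -0.0023. [A⁻]/[HA] = 10^(-0.0023) = 0.995

[A⁻]/[HA] = 0.995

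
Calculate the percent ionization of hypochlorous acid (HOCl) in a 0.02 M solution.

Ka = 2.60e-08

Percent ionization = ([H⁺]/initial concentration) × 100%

Using Ka equilibrium: x² + Ka×x - Ka×C = 0. Solving: [H⁺] = 2.2791e-05. Percent = (2.2791e-05/0.02) × 100

Percent ionization = 0.114%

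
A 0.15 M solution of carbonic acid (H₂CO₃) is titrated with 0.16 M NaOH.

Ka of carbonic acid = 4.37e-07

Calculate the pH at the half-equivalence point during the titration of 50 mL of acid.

At half-equivalence [HA] = [A⁻], so Henderson-Hasselbalch gives pH = pKa = -log(4.37e-07) = 6.36.

pH = pKa = 6.36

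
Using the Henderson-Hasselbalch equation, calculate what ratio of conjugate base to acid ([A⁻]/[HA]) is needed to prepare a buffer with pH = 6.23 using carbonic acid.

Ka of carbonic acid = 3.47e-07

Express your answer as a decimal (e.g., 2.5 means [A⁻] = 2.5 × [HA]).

pKa = -log(3.47e-07) = 6.4597. pH = pKa + log([A⁻]/[HA]), so log([A⁻]/[HA]) = pH − pKa = 6.23 − 6.4597 = -0.2297. [A⁻]/[HA] = 10^(-0.2297) = 0.589

[A⁻]/[HA] = 0.589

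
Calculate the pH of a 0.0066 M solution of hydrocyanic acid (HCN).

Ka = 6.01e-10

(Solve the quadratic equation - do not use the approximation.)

x² + Ka×x - Ka×C = 0. Using quadratic formula: [H⁺] = 1.9913e-06

pH = 5.70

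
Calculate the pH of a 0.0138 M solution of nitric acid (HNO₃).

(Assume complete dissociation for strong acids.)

[H⁺] = 0.0138 M for strong acid. pH = -log[H⁺] = -log(0.0138)

pH = 1.86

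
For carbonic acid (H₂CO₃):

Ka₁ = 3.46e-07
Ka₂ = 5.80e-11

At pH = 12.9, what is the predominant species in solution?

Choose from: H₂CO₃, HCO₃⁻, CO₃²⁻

pKa₁ = 6.46, pKa₂ = 10.24. For a polyprotic acid the predominant species crosses at each pKa: below pKa_n the protonated form dominates, above it the deprotonated form does. At pH = 12.9, the predominant species is CO₃²⁻.

CO₃²⁻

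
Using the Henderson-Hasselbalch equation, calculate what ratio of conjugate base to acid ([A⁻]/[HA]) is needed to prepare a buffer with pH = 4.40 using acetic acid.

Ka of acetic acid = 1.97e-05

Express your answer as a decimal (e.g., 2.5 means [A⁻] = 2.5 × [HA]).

pKa = -log(1.97e-05) = 4.7055. pH = pKa + log([A⁻]/[HA]), so log([A⁻]/[HA]) = pH − pKa = 4.40 − 4.7055 = -0.3055. [A⁻]/[HA] = 10^(-0.3055) = 0.495

[A⁻]/[HA] = 0.495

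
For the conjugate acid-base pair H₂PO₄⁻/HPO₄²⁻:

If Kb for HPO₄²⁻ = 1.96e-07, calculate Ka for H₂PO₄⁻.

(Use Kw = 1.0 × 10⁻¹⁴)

For a conjugate pair Ka × Kb = Kw, so Ka = Kw/Kb = 1.0 × 10⁻¹⁴ / 1.96e-07 = 5.10e-08.

K_a = 5.10e-08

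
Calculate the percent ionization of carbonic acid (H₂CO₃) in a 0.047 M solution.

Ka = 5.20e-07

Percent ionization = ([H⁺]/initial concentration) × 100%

Using Ka equilibrium: x² + Ka×x - Ka×C = 0. Solving: [H⁺] = 1.5607e-04. Percent = (1.5607e-04/0.047) × 100

Percent ionization = 0.332%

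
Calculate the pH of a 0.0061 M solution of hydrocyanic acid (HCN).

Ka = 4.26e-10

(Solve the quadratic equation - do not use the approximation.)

x² + Ka×x - Ka×C = 0. Using quadratic formula: [H⁺] = 1.6118e-06

pH = 5.79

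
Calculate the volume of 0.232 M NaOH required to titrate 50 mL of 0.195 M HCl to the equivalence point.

At equivalence: moles acid = moles base. moles HCl = 0.195 × 50/1000 = 0.00975 mol. V_base = moles / 0.232 × 1000 = 42.0 mL.

V_{base} = 42.0 mL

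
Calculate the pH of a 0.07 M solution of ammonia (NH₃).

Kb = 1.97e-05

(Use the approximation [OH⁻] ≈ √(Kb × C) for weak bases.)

[OH⁻] = √(Kb × C) = √(1.97e-05 × 0.07) = 1.1743e-03. pOH = 2.93, pH = 14 - pOH

pH = 11.07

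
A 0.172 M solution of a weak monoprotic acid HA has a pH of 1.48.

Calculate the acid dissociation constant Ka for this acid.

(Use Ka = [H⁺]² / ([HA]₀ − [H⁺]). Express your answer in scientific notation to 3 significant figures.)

[H⁺] = 10^(−pH) = 10^(−1.48) = 3.311e-02 M. For HA ⇌ H⁺ + A⁻, Ka = [H⁺][A⁻]/[HA] = [H⁺]² / ([HA]₀ − [H⁺]) = (3.311e-02)² / (0.172 − 3.311e-02) = 7.89e-03.

K_a = 7.89e-03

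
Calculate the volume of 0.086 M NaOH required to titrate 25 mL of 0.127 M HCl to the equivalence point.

At equivalence: moles acid = moles base. moles HCl = 0.127 × 25/1000 = 0.003175 mol. V_base = moles / 0.086 × 1000 = 36.9 mL.

V_{base} = 36.9 mL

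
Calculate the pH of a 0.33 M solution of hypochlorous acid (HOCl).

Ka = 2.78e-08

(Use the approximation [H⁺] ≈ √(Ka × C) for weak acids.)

[H⁺] = √(Ka × C) = √(2.78e-08 × 0.33) = 9.5781e-05. pH = -log(9.5781e-05)

pH = 4.02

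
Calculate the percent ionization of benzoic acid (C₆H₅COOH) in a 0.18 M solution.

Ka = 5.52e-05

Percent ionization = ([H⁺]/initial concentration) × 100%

Using Ka equilibrium: x² + Ka×x - Ka×C = 0. Solving: [H⁺] = 3.1247e-03. Percent = (3.1247e-03/0.18) × 100

Percent ionization = 1.74%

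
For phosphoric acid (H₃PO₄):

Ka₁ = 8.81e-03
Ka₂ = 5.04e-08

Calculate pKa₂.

pKa₂ = -log(Ka₂) = -log(5.04e-08) = 7.30.

pK_{a2} = 7.30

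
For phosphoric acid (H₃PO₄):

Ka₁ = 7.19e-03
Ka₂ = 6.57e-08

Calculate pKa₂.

pKa₂ = -log(Ka₂) = -log(6.57e-08) = 7.18.

pK_{a2} = 7.18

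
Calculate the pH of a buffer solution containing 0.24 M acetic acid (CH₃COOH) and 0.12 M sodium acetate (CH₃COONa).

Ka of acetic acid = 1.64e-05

pKa = -log(1.64e-05) = 4.79. pH = pKa + log([A⁻]/[HA]) = 4.79 + log(0.12/0.24)

pH = 4.48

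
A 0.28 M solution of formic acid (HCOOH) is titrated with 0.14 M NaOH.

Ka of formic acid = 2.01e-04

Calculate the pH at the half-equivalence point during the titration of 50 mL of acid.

At half-equivalence [HA] = [A⁻], so Henderson-Hasselbalch gives pH = pKa = -log(2.01e-04) = 3.70.

pH = pKa = 3.70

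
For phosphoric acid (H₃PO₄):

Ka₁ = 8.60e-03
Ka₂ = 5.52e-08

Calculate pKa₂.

pKa₂ = -log(Ka₂) = -log(5.52e-08) = 7.26.

pK_{a2} = 7.26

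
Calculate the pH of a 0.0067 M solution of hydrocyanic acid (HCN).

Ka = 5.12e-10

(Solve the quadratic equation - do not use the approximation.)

x² + Ka×x - Ka×C = 0. Using quadratic formula: [H⁺] = 1.8519e-06

pH = 5.73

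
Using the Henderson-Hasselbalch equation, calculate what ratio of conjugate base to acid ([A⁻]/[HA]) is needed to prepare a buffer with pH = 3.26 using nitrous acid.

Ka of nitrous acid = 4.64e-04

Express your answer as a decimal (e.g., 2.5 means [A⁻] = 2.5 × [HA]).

pKa = -log(4.64e-04) = 3.3335. pH = pKa + log([A⁻]/[HA]), so log([A⁻]/[HA]) = pH − pKa = 3.26 − 3.3335 = -0.0735. [A⁻]/[HA] = 10^(-0.0735) = 0.844

[A⁻]/[HA] = 0.844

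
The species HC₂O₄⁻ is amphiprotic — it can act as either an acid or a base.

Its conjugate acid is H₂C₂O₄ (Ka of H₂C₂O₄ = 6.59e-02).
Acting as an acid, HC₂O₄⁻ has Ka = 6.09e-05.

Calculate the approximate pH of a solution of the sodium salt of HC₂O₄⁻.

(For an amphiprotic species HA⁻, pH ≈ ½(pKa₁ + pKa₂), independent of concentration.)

pKa₁ = -log(6.59e-02) = 1.18; pKa₂ = -log(6.09e-05) = 4.22. For an amphiprotic species, pH ≈ ½(pKa₁ + pKa₂) = ½(1.18 + 4.22) = 2.70.

pH = 2.70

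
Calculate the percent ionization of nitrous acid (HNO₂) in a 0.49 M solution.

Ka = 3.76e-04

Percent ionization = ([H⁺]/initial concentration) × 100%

Using Ka equilibrium: x² + Ka×x - Ka×C = 0. Solving: [H⁺] = 1.3387e-02. Percent = (1.3387e-02/0.49) × 100

Percent ionization = 2.73%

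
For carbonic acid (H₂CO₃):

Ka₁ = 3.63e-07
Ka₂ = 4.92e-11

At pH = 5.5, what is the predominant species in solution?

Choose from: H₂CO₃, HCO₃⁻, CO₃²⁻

pKa₁ = 6.44, pKa₂ = 10.31. For a polyprotic acid the predominant species crosses at each pKa: below pKa_n the protonated form dominates, above it the deprotonated form does. At pH = 5.5, the predominant species is H₂CO₃.

H₂CO₃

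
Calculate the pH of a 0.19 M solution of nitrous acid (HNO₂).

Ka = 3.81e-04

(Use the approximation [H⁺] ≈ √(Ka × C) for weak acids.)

[H⁺] = √(Ka × C) = √(3.81e-04 × 0.19) = 8.5082e-03. pH = -log(8.5082e-03)

pH = 2.07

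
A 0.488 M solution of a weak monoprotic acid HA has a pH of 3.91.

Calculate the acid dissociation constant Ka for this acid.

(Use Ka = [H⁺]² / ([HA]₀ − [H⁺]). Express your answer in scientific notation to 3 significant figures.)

[H⁺] = 10^(−pH) = 10^(−3.91) = 1.230e-04 M. For HA ⇌ H⁺ + A⁻, Ka = [H⁺][A⁻]/[HA] = [H⁺]² / ([HA]₀ − [H⁺]) = (1.230e-04)² / (0.488 − 1.230e-04) = 3.10e-08.

K_a = 3.10e-08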